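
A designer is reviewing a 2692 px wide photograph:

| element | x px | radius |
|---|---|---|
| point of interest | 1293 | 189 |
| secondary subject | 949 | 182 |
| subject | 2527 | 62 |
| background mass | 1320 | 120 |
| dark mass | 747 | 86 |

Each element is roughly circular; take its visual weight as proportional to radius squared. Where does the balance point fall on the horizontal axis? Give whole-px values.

x ≈ 1184

r² weights: point of interest 189² = 35721, secondary subject 182² = 33124, subject 62² = 3844, background mass 120² = 14400, dark mass 86² = 7396. Total = 94485.
x-moment: 35721·1293 + 33124·949 + 3844·2527 + 14400·1320 + 7396·747 = 111868529; centroid 111868529/94485 ≈ 1183.98.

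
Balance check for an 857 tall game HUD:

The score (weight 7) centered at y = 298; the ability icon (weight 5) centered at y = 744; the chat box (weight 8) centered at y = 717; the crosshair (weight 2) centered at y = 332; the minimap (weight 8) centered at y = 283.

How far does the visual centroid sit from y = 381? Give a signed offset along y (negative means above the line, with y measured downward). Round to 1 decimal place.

Total weight = 7 + 5 + 8 + 2 + 8 = 30.
y-moment: 7·298 + 5·744 + 8·717 + 2·332 + 8·283 = 14470; centroid 14470/30 ≈ 482.33.
Offset from y = 381: 482.33 − 381 ≈ 101.33.

≈ 101.3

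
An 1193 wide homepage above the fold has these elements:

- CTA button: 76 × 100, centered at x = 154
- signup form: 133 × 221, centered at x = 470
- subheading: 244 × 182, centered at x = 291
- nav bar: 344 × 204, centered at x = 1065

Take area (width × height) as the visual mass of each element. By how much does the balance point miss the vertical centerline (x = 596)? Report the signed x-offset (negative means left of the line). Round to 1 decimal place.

≈ 81.2

Areas → weights: CTA button 76·100 = 7600, signup form 133·221 = 29393, subheading 244·182 = 44408, nav bar 344·204 = 70176; Σw = 151577.
x: (7600·154 + 29393·470 + 44408·291 + 70176·1065) / 151577 = 102645278 / 151577 ≈ 677.18
Difference: 677.18 − 596 ≈ 81.18.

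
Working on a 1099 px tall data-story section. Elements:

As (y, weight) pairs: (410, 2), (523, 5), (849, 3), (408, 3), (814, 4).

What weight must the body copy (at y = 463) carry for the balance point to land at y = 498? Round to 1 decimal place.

Known weights sum to 2 + 5 + 3 + 3 + 4 = 17; their moment is 2·410 + 5·523 + 3·849 + 3·408 + 4·814 = 10462.
Balance at y = 498 requires (10462 + w·463) / (17 + w) = 498.
Rearranging, w·(463 − 498) = 498·17 − 10462 = -1996, so w ≈ -1996/-35 = 57.03.

w ≈ 57.0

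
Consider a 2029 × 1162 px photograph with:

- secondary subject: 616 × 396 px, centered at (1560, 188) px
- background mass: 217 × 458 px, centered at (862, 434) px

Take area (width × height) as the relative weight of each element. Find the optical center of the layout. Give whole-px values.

(1358, 259)

Taking area as weight: secondary subject 616·396 = 243936, background mass 217·458 = 99386. Sum 343322.
x: (243936·1560 + 99386·862) / 343322 = 466210892 / 343322 ≈ 1357.94
y: (243936·188 + 99386·434) / 343322 = 88993492 / 343322 ≈ 259.21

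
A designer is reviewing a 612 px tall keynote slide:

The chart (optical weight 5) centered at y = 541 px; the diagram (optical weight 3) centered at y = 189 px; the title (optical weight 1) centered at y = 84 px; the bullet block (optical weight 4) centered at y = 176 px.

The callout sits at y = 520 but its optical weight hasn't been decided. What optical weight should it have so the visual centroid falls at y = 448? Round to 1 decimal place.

w ≈ 24.5

Known weights sum to 5 + 3 + 1 + 4 = 13; their moment is 5·541 + 3·189 + 1·84 + 4·176 = 4060.
Set Σw·y/Σw = 448: (4060 + 520w) = 448·(13 + w).
Solving: w = (448·13 − 4060) / (520 − 448) = 1764 / 72 ≈ 24.50.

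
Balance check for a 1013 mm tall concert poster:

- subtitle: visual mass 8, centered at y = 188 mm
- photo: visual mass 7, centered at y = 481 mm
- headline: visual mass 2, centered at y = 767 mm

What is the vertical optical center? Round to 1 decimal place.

y ≈ 376.8

Total weight = 8 + 7 + 2 = 17.
Σw·y = 8·188 + 7·481 + 2·767 = 6405, so ȳ = 6405/17 ≈ 376.76.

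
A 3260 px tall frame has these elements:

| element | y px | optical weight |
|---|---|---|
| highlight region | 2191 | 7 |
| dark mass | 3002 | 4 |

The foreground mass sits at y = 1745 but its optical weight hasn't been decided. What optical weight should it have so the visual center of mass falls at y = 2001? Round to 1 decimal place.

Existing Σw = 11 (7 + 4); existing moment 7·2191 + 4·3002 = 27345.
For the centroid to hit 2001: (27345 + w·1745) / (11 + w) = 2001.
Solving: w = (2001·11 − 27345) / (1745 − 2001) = -5334 / -256 ≈ 20.84.

w ≈ 20.8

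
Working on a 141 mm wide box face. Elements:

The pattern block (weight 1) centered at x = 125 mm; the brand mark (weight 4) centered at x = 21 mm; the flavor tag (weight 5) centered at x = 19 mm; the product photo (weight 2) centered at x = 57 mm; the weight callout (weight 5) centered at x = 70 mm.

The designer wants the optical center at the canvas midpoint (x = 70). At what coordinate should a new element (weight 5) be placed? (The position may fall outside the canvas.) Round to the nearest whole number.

x ≈ 154

After adding the new element, total weight = 1 + 4 + 5 + 2 + 5 + 5 = 22.
x: target moment 22×70 = 1540; current 1·125 + 4·21 + 5·19 + 2·57 + 5·70 = 768; the new element supplies 772, so x = 772/5 ≈ 154.40.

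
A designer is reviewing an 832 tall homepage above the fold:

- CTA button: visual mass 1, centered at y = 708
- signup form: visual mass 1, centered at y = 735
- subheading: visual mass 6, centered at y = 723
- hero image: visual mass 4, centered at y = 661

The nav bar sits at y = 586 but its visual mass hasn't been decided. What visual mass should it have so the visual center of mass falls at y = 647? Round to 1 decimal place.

Fixed elements: Σw = 1 + 1 + 6 + 4 = 12, Σw·y = 1·708 + 1·735 + 6·723 + 4·661 = 8425.
Balance at y = 647 requires (8425 + w·586) / (12 + w) = 647.
Rearranging, w·(586 − 647) = 647·12 − 8425 = -661, so w ≈ -661/-61 = 10.84.

w ≈ 10.8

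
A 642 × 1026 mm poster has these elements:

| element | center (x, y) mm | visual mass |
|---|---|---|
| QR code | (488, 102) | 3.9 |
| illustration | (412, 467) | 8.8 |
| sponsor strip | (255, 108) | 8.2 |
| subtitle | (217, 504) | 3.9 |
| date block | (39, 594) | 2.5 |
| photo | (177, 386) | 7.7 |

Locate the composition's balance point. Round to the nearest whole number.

(284, 338)

Σw = 3.9 + 8.8 + 8.2 + 3.9 + 2.5 + 7.7 = 35.0.
Σw·x = 9926.5; x̄ = 9926.5/35.0 ≈ 283.61.
y: moment 11815.8 / weight 35.0 ≈ 337.59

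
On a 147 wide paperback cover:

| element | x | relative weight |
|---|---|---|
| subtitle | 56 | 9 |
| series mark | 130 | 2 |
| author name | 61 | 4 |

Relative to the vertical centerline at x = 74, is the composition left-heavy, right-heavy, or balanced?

Weights sum to 9 + 2 + 4 = 15.
Σw·x = 9·56 + 2·130 + 4·61 = 1008, so x̄ = 1008/15 ≈ 67.20.
67.2 vs midline 74 → left-heavy.

left-heavy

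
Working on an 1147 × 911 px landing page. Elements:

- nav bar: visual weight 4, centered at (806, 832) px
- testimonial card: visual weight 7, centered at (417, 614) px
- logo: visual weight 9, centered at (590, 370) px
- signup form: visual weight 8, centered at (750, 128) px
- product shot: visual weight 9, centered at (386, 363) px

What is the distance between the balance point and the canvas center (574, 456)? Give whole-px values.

Total weight = 4 + 7 + 9 + 8 + 9 = 37.
x-moment: 4·806 + 7·417 + 9·590 + 8·750 + 9·386 = 20927; centroid 20927/37 ≈ 565.59.
y-moment: 4·832 + 7·614 + 9·370 + 8·128 + 9·363 = 15247; centroid 15247/37 ≈ 412.08.
Offset from (574, 456): Δx ≈ -8.41, Δy ≈ -43.92; distance = √(Δx² + Δy²) ≈ 44.72.

≈ 45 px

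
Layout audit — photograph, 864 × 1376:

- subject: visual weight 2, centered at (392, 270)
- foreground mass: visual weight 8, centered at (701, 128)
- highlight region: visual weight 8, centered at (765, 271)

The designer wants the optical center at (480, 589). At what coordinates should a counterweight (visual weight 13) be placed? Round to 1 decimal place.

New total weight: (2 + 8 + 8) + 13 = 31.
x: need Σw·x = 31·480 = 14880. Existing = 2·392 + 8·701 + 8·765 = 12512. Remainder 2368 / 13 ≈ 182.15.
y: need Σw·y = 31·589 = 18259. Existing = 2·270 + 8·128 + 8·271 = 3732. Remainder 14527 / 13 ≈ 1117.46.

(182.2, 1117.5)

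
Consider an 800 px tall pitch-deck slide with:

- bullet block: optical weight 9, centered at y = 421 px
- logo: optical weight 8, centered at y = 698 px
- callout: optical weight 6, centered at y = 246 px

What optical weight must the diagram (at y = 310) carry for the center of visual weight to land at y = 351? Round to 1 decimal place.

Known weights sum to 9 + 8 + 6 = 23; their moment is 9·421 + 8·698 + 6·246 = 10849.
Balance at y = 351 requires (10849 + w·310) / (23 + w) = 351.
Solving: w = (351·23 − 10849) / (310 − 351) = -2776 / -41 ≈ 67.71.

w ≈ 67.7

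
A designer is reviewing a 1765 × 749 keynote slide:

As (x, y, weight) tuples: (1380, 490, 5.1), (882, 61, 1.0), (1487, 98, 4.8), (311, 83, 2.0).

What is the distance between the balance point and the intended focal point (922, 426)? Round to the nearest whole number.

≈ 343

Weights sum to 5.1 + 1.0 + 4.8 + 2.0 = 12.9.
Σw·x = 5.1·1380 + 1.0·882 + 4.8·1487 + 2.0·311 = 15679.6, so x̄ = 15679.6/12.9 ≈ 1215.47.
Σw·y = 5.1·490 + 1.0·61 + 4.8·98 + 2.0·83 = 3196.4, so ȳ = 3196.4/12.9 ≈ 247.78.
Relative to (922, 426): Δ = (293.47, -178.22); |Δ| = √(293.47² + -178.22²) ≈ 343.35.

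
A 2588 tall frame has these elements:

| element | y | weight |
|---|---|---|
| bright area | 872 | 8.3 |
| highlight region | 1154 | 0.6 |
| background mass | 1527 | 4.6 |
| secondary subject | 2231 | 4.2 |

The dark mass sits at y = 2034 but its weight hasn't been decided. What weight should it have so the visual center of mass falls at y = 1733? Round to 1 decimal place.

Fixed elements: Σw = 8.3 + 0.6 + 4.6 + 4.2 = 17.7, Σw·y = 8.3·872 + 0.6·1154 + 4.6·1527 + 4.2·2231 = 24324.4.
For the centroid to hit 1733: (24324.4 + w·2034) / (17.7 + w) = 1733.
Rearranging, w·(2034 − 1733) = 1733·17.7 − 24324.4 = 6349.7, so w ≈ 6349.7/301 = 21.10.

w ≈ 21.1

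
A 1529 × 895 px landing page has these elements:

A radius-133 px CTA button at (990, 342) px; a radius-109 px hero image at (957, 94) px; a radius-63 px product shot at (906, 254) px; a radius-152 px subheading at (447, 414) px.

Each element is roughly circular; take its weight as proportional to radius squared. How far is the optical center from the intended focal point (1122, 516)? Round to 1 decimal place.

≈ 418.7 px

r² weights: CTA button 133² = 17689, hero image 109² = 11881, product shot 63² = 3969, subheading 152² = 23104. Total = 56643.
Σw·x = 17689·990 + 11881·957 + 3969·906 + 23104·447 = 42805629, so x̄ = 42805629/56643 ≈ 755.71.
Σw·y = 17689·342 + 11881·94 + 3969·254 + 23104·414 = 17739634, so ȳ = 17739634/56643 ≈ 313.18.
From (1122, 516): dx = -366.29, dy = -202.82, so the distance is √(dx²+dy²) ≈ 418.69.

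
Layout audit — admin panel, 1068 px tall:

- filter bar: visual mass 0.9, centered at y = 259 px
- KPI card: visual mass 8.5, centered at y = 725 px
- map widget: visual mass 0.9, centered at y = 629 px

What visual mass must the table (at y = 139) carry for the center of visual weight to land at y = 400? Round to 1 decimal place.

Fixed elements: Σw = 0.9 + 8.5 + 0.9 = 10.3, Σw·y = 0.9·259 + 8.5·725 + 0.9·629 = 6961.7.
Balance at y = 400 requires (6961.7 + w·139) / (10.3 + w) = 400.
Solving: w = (400·10.3 − 6961.7) / (139 − 400) = -2841.7 / -261 ≈ 10.89.

w ≈ 10.9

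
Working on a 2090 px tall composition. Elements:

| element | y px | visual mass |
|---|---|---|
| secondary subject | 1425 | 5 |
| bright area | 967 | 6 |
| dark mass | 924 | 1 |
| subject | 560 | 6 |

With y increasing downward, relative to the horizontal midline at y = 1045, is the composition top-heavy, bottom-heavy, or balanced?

Total weight = 5 + 6 + 1 + 6 = 18.
y: (5·1425 + 6·967 + 1·924 + 6·560) / 18 = 17211 / 18 ≈ 956.17
Since 956.2 is above (smaller y than) 1045, the composition reads top-heavy.

top-heavy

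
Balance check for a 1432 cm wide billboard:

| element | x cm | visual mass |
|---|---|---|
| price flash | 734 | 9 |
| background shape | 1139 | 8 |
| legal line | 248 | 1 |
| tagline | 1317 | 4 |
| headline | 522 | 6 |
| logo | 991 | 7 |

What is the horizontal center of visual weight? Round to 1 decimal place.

Total weight = 9 + 8 + 1 + 4 + 6 + 7 = 35.
Σw·x = 9·734 + 8·1139 + 1·248 + 4·1317 + 6·522 + 7·991 = 31303, so x̄ = 31303/35 ≈ 894.37.

x ≈ 894.4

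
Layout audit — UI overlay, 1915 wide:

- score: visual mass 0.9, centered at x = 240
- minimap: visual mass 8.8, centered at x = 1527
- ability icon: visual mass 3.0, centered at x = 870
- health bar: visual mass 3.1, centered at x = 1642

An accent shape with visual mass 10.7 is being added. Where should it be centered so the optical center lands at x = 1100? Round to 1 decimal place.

x ≈ 728.6

With the accent shape, Σw becomes 0.9 + 8.8 + 3.0 + 3.1 + 10.7 = 26.5.
Along x: (21353.8 + 10.7·x) / 26.5 = 1100 (existing moment 0.9·240 + 8.8·1527 + 3.0·870 + 3.1·1642 = 21353.8) ⇒ x = (29150.0 − 21353.8) / 10.7 ≈ 728.62.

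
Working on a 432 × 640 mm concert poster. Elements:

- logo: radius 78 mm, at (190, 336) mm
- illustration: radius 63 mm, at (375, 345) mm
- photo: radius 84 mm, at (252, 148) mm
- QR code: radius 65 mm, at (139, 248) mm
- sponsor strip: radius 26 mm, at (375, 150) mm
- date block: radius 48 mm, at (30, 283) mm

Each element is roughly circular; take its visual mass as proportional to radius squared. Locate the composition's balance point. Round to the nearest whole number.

Weights ∝ r²: logo 78² = 6084, illustration 63² = 3969, photo 84² = 7056, QR code 65² = 4225, sponsor strip 26² = 676, date block 48² = 2304; Σw = 24314.
x: moment 5332342 / weight 24314 ≈ 219.31
Σw·y = 6259049; ȳ = 6259049/24314 ≈ 257.43.

(219, 257)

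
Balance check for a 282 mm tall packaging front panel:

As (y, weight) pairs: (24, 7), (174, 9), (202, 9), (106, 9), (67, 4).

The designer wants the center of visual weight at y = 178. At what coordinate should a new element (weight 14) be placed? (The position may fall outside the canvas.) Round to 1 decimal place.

After adding the new element, total weight = 7 + 9 + 9 + 9 + 4 + 14 = 52.
y: need Σw·y = 52·178 = 9256. Existing = 7·24 + 9·174 + 9·202 + 9·106 + 4·67 = 4774. Remainder 4482 / 14 ≈ 320.14.

y ≈ 320.1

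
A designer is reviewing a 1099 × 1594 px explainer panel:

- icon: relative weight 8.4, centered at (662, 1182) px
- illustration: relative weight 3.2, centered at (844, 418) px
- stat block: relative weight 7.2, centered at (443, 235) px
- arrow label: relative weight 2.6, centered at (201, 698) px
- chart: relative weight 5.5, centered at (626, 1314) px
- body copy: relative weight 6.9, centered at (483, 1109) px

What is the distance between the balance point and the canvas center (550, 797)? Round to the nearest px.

Σw = 8.4 + 3.2 + 7.2 + 2.6 + 5.5 + 6.9 = 33.8.
x: moment 18749.5 / weight 33.8 ≈ 554.72
y: moment 29652.3 / weight 33.8 ≈ 877.29
Offset from (550, 797): Δx ≈ 4.72, Δy ≈ 80.29; distance = √(Δx² + Δy²) ≈ 80.43.

≈ 80 px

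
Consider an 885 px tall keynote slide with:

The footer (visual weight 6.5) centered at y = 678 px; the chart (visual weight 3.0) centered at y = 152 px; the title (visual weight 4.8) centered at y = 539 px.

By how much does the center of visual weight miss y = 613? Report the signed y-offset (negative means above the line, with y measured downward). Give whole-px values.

Σw = 6.5 + 3.0 + 4.8 = 14.3.
y: (6.5·678 + 3.0·152 + 4.8·539) / 14.3 = 7450.2 / 14.3 ≈ 520.99
Difference: 520.99 − 613 ≈ -92.01.

≈ -92 px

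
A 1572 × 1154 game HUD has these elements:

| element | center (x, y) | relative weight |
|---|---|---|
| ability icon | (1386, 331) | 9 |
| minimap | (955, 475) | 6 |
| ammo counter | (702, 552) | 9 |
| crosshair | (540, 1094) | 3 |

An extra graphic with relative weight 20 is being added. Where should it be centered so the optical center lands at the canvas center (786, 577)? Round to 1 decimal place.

New total weight: (9 + 6 + 9 + 3) + 20 = 47.
Along x: (26142 + 20·x) / 47 = 786 (existing moment 9·1386 + 6·955 + 9·702 + 3·540 = 26142) ⇒ x = (36942 − 26142) / 20 ≈ 540.00.
Along y: (14079 + 20·y) / 47 = 577 (existing moment 9·331 + 6·475 + 9·552 + 3·1094 = 14079) ⇒ y = (27119 − 14079) / 20 ≈ 652.00.

(540.0, 652.0)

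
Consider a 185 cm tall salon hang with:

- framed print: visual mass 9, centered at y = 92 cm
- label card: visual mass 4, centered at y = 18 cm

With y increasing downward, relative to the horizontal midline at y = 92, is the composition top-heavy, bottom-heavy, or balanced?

top-heavy

Σw = 9 + 4 = 13.
y-moment: 9·92 + 4·18 = 900; centroid 900/13 ≈ 69.23.
69.2 vs midline 92 → top-heavy.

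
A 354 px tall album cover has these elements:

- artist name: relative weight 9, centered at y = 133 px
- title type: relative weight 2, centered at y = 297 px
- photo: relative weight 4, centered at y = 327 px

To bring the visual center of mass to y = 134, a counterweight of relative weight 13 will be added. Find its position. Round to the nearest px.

After adding the counterweight, total weight = 9 + 2 + 4 + 13 = 28.
Along y: (3099 + 13·y) / 28 = 134 (existing moment 9·133 + 2·297 + 4·327 = 3099) ⇒ y = (3752 − 3099) / 13 ≈ 50.23.

y ≈ 50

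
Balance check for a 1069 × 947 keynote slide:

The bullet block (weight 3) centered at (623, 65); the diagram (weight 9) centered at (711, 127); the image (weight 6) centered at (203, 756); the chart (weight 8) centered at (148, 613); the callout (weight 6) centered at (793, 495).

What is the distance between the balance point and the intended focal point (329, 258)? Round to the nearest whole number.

Σw = 3 + 9 + 6 + 8 + 6 = 32.
x-moment: 3·623 + 9·711 + 6·203 + 8·148 + 6·793 = 15428; centroid 15428/32 ≈ 482.12.
y-moment: 3·65 + 9·127 + 6·756 + 8·613 + 6·495 = 13748; centroid 13748/32 ≈ 429.62.
Relative to (329, 258): Δ = (153.12, 171.62); |Δ| = √(153.12² + 171.62²) ≈ 230.01.

≈ 230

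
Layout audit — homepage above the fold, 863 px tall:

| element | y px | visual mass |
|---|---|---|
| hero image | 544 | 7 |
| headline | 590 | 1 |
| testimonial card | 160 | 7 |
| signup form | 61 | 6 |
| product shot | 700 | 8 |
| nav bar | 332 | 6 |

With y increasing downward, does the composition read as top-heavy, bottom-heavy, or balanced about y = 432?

Total weight = 7 + 1 + 7 + 6 + 8 + 6 = 35.
Σw·y = 13476; ȳ = 13476/35 ≈ 385.03.
Since 385.0 is above (smaller y than) 432, the composition reads top-heavy.

top-heavy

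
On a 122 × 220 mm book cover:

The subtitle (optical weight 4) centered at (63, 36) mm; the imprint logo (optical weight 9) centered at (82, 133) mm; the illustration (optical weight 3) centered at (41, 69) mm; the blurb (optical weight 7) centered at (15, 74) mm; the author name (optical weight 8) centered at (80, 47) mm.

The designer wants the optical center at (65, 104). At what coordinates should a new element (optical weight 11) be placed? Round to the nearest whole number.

After adding the new element, total weight = 4 + 9 + 3 + 7 + 8 + 11 = 42.
x: target moment 42×65 = 2730; current 4·63 + 9·82 + 3·41 + 7·15 + 8·80 = 1858; the new element supplies 872, so x = 872/11 ≈ 79.27.
y: target moment 42×104 = 4368; current 4·36 + 9·133 + 3·69 + 7·74 + 8·47 = 2442; the new element supplies 1926, so y = 1926/11 ≈ 175.09.

(79, 175)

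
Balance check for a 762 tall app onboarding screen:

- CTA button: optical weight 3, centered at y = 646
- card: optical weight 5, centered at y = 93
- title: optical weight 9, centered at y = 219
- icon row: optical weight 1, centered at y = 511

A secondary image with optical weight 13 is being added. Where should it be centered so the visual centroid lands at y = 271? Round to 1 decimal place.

y ≈ 270.5

With the secondary image, Σw becomes 3 + 5 + 9 + 1 + 13 = 31.
y: target moment 31×271 = 8401; current 3·646 + 5·93 + 9·219 + 1·511 = 4885; the secondary image supplies 3516, so y = 3516/13 ≈ 270.46.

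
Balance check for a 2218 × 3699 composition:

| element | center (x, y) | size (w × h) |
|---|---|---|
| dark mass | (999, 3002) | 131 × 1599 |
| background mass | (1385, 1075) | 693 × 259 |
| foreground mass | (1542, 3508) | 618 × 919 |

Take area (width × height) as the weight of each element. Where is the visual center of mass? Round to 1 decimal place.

Areas → weights: dark mass 131·1599 = 209469, background mass 693·259 = 179487, foreground mass 618·919 = 567942; Σw = 956898.
x-moment: 209469·999 + 179487·1385 + 567942·1542 = 1333615590; centroid 1333615590/956898 ≈ 1393.69.
y-moment: 209469·3002 + 179487·1075 + 567942·3508 = 2814114999; centroid 2814114999/956898 ≈ 2940.87.

(1393.7, 2940.9)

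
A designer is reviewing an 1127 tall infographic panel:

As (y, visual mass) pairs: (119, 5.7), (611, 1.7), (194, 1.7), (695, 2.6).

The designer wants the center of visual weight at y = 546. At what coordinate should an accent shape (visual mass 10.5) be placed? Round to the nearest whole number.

New total weight: (5.7 + 1.7 + 1.7 + 2.6) + 10.5 = 22.2.
y: target moment 22.2×546 = 12121.2; current 5.7·119 + 1.7·611 + 1.7·194 + 2.6·695 = 3853.8; the accent shape supplies 8267.4, so y = 8267.4/10.5 ≈ 787.37.

y ≈ 787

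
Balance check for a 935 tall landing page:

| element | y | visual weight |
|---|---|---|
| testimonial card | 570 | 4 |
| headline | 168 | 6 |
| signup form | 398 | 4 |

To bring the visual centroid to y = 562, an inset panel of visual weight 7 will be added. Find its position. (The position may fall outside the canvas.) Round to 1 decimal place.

y ≈ 988.9

After adding the inset panel, total weight = 4 + 6 + 4 + 7 = 21.
y: need Σw·y = 21·562 = 11802. Existing = 4·570 + 6·168 + 4·398 = 4880. Remainder 6922 / 7 ≈ 988.86.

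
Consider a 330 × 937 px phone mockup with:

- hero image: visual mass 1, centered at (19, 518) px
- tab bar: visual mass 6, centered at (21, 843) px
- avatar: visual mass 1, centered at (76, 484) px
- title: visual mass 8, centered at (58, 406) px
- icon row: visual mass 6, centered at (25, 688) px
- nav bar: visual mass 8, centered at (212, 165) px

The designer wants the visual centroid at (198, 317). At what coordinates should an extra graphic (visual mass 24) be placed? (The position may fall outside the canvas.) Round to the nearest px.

(340, 98)

With the extra graphic, Σw becomes 1 + 6 + 1 + 8 + 6 + 8 + 24 = 54.
x: need Σw·x = 54·198 = 10692. Existing = 1·19 + 6·21 + 1·76 + 8·58 + 6·25 + 8·212 = 2531. Remainder 8161 / 24 ≈ 340.04.
y: need Σw·y = 54·317 = 17118. Existing = 1·518 + 6·843 + 1·484 + 8·406 + 6·688 + 8·165 = 14756. Remainder 2362 / 24 ≈ 98.42.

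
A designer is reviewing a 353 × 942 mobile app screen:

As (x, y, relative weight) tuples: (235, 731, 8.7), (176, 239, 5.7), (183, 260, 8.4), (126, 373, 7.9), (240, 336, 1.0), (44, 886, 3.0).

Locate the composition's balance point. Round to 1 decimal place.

Σw = 8.7 + 5.7 + 8.4 + 7.9 + 1.0 + 3.0 = 34.7.
Σw·x = 8.7·235 + 5.7·176 + 8.4·183 + 7.9·126 + 1.0·240 + 3.0·44 = 5952.3, so x̄ = 5952.3/34.7 ≈ 171.54.
Σw·y = 8.7·731 + 5.7·239 + 8.4·260 + 7.9·373 + 1.0·336 + 3.0·886 = 15846.7, so ȳ = 15846.7/34.7 ≈ 456.68.

(171.5, 456.7)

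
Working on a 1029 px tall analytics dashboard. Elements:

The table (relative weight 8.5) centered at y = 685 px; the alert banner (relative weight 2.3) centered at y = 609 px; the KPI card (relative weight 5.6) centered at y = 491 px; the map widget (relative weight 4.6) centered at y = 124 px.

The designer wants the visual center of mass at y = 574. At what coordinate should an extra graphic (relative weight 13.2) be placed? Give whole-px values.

New total weight: (8.5 + 2.3 + 5.6 + 4.6) + 13.2 = 34.2.
y: target moment 34.2×574 = 19630.8; current 8.5·685 + 2.3·609 + 5.6·491 + 4.6·124 = 10543.2; the extra graphic supplies 9087.6, so y = 9087.6/13.2 ≈ 688.45.

y ≈ 688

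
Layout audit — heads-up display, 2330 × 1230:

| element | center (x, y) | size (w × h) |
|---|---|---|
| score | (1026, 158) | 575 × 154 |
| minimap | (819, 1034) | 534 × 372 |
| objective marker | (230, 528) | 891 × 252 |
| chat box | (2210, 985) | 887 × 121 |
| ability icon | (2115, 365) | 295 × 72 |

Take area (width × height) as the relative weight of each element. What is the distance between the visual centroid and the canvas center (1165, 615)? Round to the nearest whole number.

≈ 264

Areas: score 575·154 = 88550, minimap 534·372 = 198648, objective marker 891·252 = 224532, chat box 887·121 = 107327, ability icon 295·72 = 21240. Total weight = 640297.
x: (88550·1026 + 198648·819 + 224532·230 + 107327·2210 + 21240·2115) / 640297 = 587302642 / 640297 ≈ 917.23
y: (88550·158 + 198648·1034 + 224532·528 + 107327·985 + 21240·365) / 640297 = 451415523 / 640297 ≈ 705.01
Relative to (1165, 615): Δ = (-247.77, 90.01); |Δ| = √(-247.77² + 90.01²) ≈ 263.61.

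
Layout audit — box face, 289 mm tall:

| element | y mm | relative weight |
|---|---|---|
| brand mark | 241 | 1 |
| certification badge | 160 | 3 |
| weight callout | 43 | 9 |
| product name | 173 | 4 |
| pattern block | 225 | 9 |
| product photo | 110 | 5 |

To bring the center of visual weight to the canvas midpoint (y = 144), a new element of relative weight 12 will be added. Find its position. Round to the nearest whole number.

y ≈ 151

With the new element, Σw becomes 1 + 3 + 9 + 4 + 9 + 5 + 12 = 43.
y: target moment 43×144 = 6192; current 1·241 + 3·160 + 9·43 + 4·173 + 9·225 + 5·110 = 4375; the new element supplies 1817, so y = 1817/12 ≈ 151.42.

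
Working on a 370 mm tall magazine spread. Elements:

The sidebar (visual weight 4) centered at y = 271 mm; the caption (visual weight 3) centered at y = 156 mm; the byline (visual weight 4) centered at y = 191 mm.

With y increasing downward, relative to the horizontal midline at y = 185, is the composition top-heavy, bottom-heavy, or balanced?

bottom-heavy

Total weight = 4 + 3 + 4 = 11.
y: (4·271 + 3·156 + 4·191) / 11 = 2316 / 11 ≈ 210.55
210.5 vs midline 185 → bottom-heavy.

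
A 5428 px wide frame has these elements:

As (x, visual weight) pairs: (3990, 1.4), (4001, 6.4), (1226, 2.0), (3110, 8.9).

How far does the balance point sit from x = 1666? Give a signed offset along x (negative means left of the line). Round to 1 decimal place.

≈ 1613.3 px

Weights sum to 1.4 + 6.4 + 2.0 + 8.9 = 18.7.
x: (1.4·3990 + 6.4·4001 + 2.0·1226 + 8.9·3110) / 18.7 = 61323.4 / 18.7 ≈ 3279.33
Offset from x = 1666: 3279.33 − 1666 ≈ 1613.33.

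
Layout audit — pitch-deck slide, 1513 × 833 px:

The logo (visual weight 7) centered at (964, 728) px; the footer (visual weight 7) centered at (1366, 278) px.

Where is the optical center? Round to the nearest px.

(1165, 503)

Σw = 7 + 7 = 14.
Σw·x = 7·964 + 7·1366 = 16310, so x̄ = 16310/14 ≈ 1165.00.
Σw·y = 7·728 + 7·278 = 7042, so ȳ = 7042/14 ≈ 503.00.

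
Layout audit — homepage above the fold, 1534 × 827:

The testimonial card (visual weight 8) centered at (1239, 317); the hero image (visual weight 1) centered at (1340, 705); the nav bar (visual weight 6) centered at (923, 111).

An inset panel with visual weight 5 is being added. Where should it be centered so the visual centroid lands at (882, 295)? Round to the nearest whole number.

With the inset panel, Σw becomes 8 + 1 + 6 + 5 = 20.
x: need Σw·x = 20·882 = 17640. Existing = 8·1239 + 1·1340 + 6·923 = 16790. Remainder 850 / 5 ≈ 170.00.
y: need Σw·y = 20·295 = 5900. Existing = 8·317 + 1·705 + 6·111 = 3907. Remainder 1993 / 5 ≈ 398.60.

(170, 399)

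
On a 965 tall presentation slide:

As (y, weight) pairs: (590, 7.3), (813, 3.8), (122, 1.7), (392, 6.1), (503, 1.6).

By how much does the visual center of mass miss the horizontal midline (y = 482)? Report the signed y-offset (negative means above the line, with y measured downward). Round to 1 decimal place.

≈ 44.8

Σw = 7.3 + 3.8 + 1.7 + 6.1 + 1.6 = 20.5.
Σw·y = 7.3·590 + 3.8·813 + 1.7·122 + 6.1·392 + 1.6·503 = 10799.8, so ȳ = 10799.8/20.5 ≈ 526.82.
Difference: 526.82 − 482 ≈ 44.82.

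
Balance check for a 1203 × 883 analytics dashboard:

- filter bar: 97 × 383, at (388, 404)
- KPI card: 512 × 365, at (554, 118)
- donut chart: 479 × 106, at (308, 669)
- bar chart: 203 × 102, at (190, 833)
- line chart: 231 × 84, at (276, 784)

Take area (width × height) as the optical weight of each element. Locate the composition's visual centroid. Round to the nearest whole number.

Areas → weights: filter bar 97·383 = 37151, KPI card 512·365 = 186880, donut chart 479·106 = 50774, bar chart 203·102 = 20706, line chart 231·84 = 19404; Σw = 314915.
Σw·x = 37151·388 + 186880·554 + 50774·308 + 20706·190 + 19404·276 = 142874144, so x̄ = 142874144/314915 ≈ 453.69.
Σw·y = 37151·404 + 186880·118 + 50774·669 + 20706·833 + 19404·784 = 103489484, so ȳ = 103489484/314915 ≈ 328.63.

(454, 329)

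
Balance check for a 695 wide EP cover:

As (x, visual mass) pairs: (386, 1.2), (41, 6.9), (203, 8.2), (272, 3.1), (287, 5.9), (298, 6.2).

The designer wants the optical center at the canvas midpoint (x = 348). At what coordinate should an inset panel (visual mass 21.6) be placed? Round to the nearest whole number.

After adding the inset panel, total weight = 1.2 + 6.9 + 8.2 + 3.1 + 5.9 + 6.2 + 21.6 = 53.1.
x: need Σw·x = 53.1·348 = 18478.8. Existing = 1.2·386 + 6.9·41 + 8.2·203 + 3.1·272 + 5.9·287 + 6.2·298 = 6794.8. Remainder 11684.0 / 21.6 ≈ 540.93.

x ≈ 541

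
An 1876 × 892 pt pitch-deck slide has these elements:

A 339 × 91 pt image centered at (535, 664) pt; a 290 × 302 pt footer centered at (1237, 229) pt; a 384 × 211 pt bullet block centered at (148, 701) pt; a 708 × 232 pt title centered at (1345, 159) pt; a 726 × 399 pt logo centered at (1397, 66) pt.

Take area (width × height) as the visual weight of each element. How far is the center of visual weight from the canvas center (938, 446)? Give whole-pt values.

Taking area as weight: image 339·91 = 30849, footer 290·302 = 87580, bullet block 384·211 = 81024, title 708·232 = 164256, logo 726·399 = 289674. Sum 653383.
x: (30849·535 + 87580·1237 + 81024·148 + 164256·1345 + 289674·1397) / 653383 = 762431125 / 653383 ≈ 1166.90
y: (30849·664 + 87580·229 + 81024·701 + 164256·159 + 289674·66) / 653383 = 142572568 / 653383 ≈ 218.21
Relative to (938, 446): Δ = (228.90, -227.79); |Δ| = √(228.90² + -227.79²) ≈ 322.93.

≈ 323 pt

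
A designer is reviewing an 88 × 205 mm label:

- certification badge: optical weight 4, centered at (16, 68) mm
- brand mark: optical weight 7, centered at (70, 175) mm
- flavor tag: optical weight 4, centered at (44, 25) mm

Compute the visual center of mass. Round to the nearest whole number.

Weights sum to 4 + 7 + 4 = 15.
Σw·x = 4·16 + 7·70 + 4·44 = 730, so x̄ = 730/15 ≈ 48.67.
Σw·y = 4·68 + 7·175 + 4·25 = 1597, so ȳ = 1597/15 ≈ 106.47.

(49, 106)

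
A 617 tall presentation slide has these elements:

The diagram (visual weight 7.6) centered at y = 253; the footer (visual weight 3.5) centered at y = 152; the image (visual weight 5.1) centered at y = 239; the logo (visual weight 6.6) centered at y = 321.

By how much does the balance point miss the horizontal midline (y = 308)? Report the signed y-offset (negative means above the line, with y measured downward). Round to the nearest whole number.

≈ -54

Weights sum to 7.6 + 3.5 + 5.1 + 6.6 = 22.8.
Σw·y = 7.6·253 + 3.5·152 + 5.1·239 + 6.6·321 = 5792.3, so ȳ = 5792.3/22.8 ≈ 254.05.
Offset from y = 308: 254.05 − 308 ≈ -53.95.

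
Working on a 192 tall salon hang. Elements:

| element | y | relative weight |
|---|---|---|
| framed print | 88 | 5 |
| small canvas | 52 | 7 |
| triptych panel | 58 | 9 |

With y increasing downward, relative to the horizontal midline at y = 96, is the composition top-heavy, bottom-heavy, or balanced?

top-heavy

Weights sum to 5 + 7 + 9 = 21.
Σw·y = 5·88 + 7·52 + 9·58 = 1326, so ȳ = 1326/21 ≈ 63.14.
Since 63.1 is above (smaller y than) 96, the composition reads top-heavy.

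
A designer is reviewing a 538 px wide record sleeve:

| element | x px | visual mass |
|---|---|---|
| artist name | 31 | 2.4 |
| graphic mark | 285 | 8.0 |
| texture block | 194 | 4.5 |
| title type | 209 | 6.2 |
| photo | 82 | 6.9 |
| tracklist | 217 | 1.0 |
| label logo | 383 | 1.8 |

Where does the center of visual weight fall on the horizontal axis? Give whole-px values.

x ≈ 195

Σw = 2.4 + 8.0 + 4.5 + 6.2 + 6.9 + 1.0 + 1.8 = 30.8.
x-moment: 2.4·31 + 8.0·285 + 4.5·194 + 6.2·209 + 6.9·82 + 1.0·217 + 1.8·383 = 5995.4; centroid 5995.4/30.8 ≈ 194.66.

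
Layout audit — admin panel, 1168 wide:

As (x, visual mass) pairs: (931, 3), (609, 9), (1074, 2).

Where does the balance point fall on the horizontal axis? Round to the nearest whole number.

Σw = 3 + 9 + 2 = 14.
Σw·x = 3·931 + 9·609 + 2·1074 = 10422, so x̄ = 10422/14 ≈ 744.43.

x ≈ 744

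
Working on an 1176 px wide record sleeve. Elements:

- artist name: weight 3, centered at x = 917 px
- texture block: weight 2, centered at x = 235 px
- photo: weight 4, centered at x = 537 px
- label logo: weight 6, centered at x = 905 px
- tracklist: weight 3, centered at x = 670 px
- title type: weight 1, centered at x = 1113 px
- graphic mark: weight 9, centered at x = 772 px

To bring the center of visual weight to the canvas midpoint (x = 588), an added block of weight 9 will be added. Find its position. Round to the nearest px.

After adding the added block, total weight = 3 + 2 + 4 + 6 + 3 + 1 + 9 + 9 = 37.
x: need Σw·x = 37·588 = 21756. Existing = 3·917 + 2·235 + 4·537 + 6·905 + 3·670 + 1·1113 + 9·772 = 20870. Remainder 886 / 9 ≈ 98.44.

x ≈ 98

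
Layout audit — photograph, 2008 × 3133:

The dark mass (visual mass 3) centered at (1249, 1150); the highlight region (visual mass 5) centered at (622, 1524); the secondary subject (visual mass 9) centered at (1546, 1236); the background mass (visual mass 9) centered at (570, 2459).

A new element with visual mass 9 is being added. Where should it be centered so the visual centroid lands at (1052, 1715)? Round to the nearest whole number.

(1213, 1744)

New total weight: (3 + 5 + 9 + 9) + 9 = 35.
x: need Σw·x = 35·1052 = 36820. Existing = 3·1249 + 5·622 + 9·1546 + 9·570 = 25901. Remainder 10919 / 9 ≈ 1213.22.
y: need Σw·y = 35·1715 = 60025. Existing = 3·1150 + 5·1524 + 9·1236 + 9·2459 = 44325. Remainder 15700 / 9 ≈ 1744.44.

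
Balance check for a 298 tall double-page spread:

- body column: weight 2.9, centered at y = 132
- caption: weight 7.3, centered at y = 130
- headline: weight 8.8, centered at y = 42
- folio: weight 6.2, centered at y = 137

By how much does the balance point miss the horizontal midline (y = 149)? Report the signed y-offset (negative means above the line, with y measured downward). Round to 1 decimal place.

≈ -47.8

Σw = 2.9 + 7.3 + 8.8 + 6.2 = 25.2.
y: (2.9·132 + 7.3·130 + 8.8·42 + 6.2·137) / 25.2 = 2550.8 / 25.2 ≈ 101.22
Against y = 149, that's 101.22 − 149 = -47.78.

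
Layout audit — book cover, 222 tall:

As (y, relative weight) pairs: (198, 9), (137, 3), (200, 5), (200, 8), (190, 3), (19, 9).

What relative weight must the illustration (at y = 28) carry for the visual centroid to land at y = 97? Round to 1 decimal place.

w ≈ 28.2

Existing Σw = 37 (9 + 3 + 5 + 8 + 3 + 9); existing moment 9·198 + 3·137 + 5·200 + 8·200 + 3·190 + 9·19 = 5534.
Balance at y = 97 requires (5534 + w·28) / (37 + w) = 97.
Solving: w = (97·37 − 5534) / (28 − 97) = -1945 / -69 ≈ 28.19.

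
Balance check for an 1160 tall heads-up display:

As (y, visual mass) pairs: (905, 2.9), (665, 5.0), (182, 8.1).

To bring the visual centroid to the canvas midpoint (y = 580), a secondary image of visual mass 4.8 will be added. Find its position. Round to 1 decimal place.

After adding the secondary image, total weight = 2.9 + 5.0 + 8.1 + 4.8 = 20.8.
y: target moment 20.8×580 = 12064.0; current 2.9·905 + 5.0·665 + 8.1·182 = 7423.7; the secondary image supplies 4640.3, so y = 4640.3/4.8 ≈ 966.73.

y ≈ 966.7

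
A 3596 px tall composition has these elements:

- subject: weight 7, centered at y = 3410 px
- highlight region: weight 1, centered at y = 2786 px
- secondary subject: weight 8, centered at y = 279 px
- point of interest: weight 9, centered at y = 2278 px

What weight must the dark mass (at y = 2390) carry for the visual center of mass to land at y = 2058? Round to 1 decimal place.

Known weights sum to 7 + 1 + 8 + 9 = 25; their moment is 7·3410 + 1·2786 + 8·279 + 9·2278 = 49390.
For the centroid to hit 2058: (49390 + w·2390) / (25 + w) = 2058.
Solving: w = (2058·25 − 49390) / (2390 − 2058) = 2060 / 332 ≈ 6.20.

w ≈ 6.2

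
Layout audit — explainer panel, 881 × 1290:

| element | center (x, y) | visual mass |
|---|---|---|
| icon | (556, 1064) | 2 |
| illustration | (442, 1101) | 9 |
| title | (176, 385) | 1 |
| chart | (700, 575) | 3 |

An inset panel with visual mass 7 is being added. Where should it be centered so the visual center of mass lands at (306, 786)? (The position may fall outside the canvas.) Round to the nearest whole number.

(-91, 449)

With the inset panel, Σw becomes 2 + 9 + 1 + 3 + 7 = 22.
x: need Σw·x = 22·306 = 6732. Existing = 2·556 + 9·442 + 1·176 + 3·700 = 7366. Remainder -634 / 7 ≈ -90.57.
y: need Σw·y = 22·786 = 17292. Existing = 2·1064 + 9·1101 + 1·385 + 3·575 = 14147. Remainder 3145 / 7 ≈ 449.29.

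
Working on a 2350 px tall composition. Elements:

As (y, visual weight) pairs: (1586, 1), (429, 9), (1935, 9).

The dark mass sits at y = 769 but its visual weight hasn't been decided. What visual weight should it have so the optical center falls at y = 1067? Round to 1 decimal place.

Existing Σw = 19 (1 + 9 + 9); existing moment 1·1586 + 9·429 + 9·1935 = 22862.
Set Σw·y/Σw = 1067: (22862 + 769w) = 1067·(19 + w).
Solving: w = (1067·19 − 22862) / (769 − 1067) = -2589 / -298 ≈ 8.69.

w ≈ 8.7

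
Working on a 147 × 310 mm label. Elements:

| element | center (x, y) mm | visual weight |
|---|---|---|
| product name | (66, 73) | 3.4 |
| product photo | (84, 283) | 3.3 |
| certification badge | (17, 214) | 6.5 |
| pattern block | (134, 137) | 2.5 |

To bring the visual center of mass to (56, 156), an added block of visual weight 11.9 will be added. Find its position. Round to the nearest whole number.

New total weight: (3.4 + 3.3 + 6.5 + 2.5) + 11.9 = 27.6.
x: need Σw·x = 27.6·56 = 1545.6. Existing = 3.4·66 + 3.3·84 + 6.5·17 + 2.5·134 = 947.1. Remainder 598.5 / 11.9 ≈ 50.29.
y: need Σw·y = 27.6·156 = 4305.6. Existing = 3.4·73 + 3.3·283 + 6.5·214 + 2.5·137 = 2915.6. Remainder 1390.0 / 11.9 ≈ 116.81.

(50, 117)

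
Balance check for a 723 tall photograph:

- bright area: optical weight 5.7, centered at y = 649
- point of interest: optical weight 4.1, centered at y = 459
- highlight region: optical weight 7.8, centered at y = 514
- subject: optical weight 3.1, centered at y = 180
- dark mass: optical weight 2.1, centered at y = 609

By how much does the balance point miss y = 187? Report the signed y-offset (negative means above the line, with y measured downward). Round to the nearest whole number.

Weights sum to 5.7 + 4.1 + 7.8 + 3.1 + 2.1 = 22.8.
Σw·y = 5.7·649 + 4.1·459 + 7.8·514 + 3.1·180 + 2.1·609 = 11427.3, so ȳ = 11427.3/22.8 ≈ 501.20.
Difference: 501.20 − 187 ≈ 314.20.

≈ 314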